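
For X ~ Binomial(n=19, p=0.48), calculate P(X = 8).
0.160098

We have X ~ Binomial(n=19, p=0.48).

For a Binomial distribution, the PMF gives us the probability of each outcome.

Using the PMF formula:
P(X = 8) = 0.160098

Rounded to 4 decimal places: 0.1601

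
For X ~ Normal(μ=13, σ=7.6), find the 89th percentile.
22.3216

We have X ~ Normal(μ=13, σ=7.6).

We want to find x such that P(X ≤ x) = 0.89.

This is the 89th percentile, which means 89% of values fall below this point.

Using the inverse CDF (quantile function):
x = F⁻¹(0.89) = 22.3216

Verification: P(X ≤ 22.3216) = 0.89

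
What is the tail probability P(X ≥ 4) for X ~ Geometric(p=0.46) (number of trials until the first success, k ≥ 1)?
0.157464

We have X ~ Geometric(p=0.46) (number of trials until the first success, k ≥ 1).

For discrete distributions, P(X ≥ 4) = 1 - P(X ≤ 3).

P(X ≤ 3) = 0.842536
P(X ≥ 4) = 1 - 0.842536 = 0.157464

So there's approximately a 15.7% chance that X is at least 4.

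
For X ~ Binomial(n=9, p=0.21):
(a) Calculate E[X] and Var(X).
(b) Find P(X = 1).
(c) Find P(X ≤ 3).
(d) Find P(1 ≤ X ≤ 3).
(a) E[X] = 1.8900, Var(X) = 1.4931
(b) P(X = 1) = 0.286734
(c) P(X ≤ 3) = 0.900570
(d) P(1 ≤ X ≤ 3) = 0.780718

We have X ~ Binomial(n=9, p=0.21).

(a) Moments:
E[X] = 1.8900
Var(X) = 1.4931
σ = √Var(X) = 1.2219

(b) Point probability using PMF:
P(X = 1) = 0.286734

(c) Cumulative probability using CDF:
P(X ≤ 3) = F(3) = 0.900570

(d) Range probability:
P(1 ≤ X ≤ 3) = P(X ≤ 3) - P(X ≤ 0)
                   = F(3) - F(0)
                   = 0.900570 - 0.119852
                   = 0.780718

This means approximately 78.1% of outcomes fall in the interval [1, 3].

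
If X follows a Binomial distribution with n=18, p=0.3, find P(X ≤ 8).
0.940414

We have X ~ Binomial(n=18, p=0.3).

The CDF gives us P(X ≤ k).

Using the CDF:
P(X ≤ 8) = 0.940414

This means there's approximately a 94.0% chance that X is at most 8.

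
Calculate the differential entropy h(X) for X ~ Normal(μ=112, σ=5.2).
3.0676 nats

We have X ~ Normal(μ=112, σ=5.2).

The differential entropy measures the uncertainty or information content of the distribution.

For a Normal distribution with μ=112, σ=5.2:
h(X) = 3.0676 nats

(In bits, this would be 4.4256 bits.)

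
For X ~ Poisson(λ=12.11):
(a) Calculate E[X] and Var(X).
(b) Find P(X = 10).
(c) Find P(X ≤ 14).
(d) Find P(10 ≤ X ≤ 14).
(a) E[X] = 12.1100, Var(X) = 12.1100
(b) P(X = 10) = 0.102890
(c) P(X ≤ 14) = 0.761981
(d) P(10 ≤ X ≤ 14) = 0.529067

We have X ~ Poisson(λ=12.11).

(a) Moments:
E[X] = 12.1100
Var(X) = 12.1100
σ = √Var(X) = 3.4799

(b) Point probability using PMF:
P(X = 10) = 0.102890

(c) Cumulative probability using CDF:
P(X ≤ 14) = F(14) = 0.761981

(d) Range probability:
P(10 ≤ X ≤ 14) = P(X ≤ 14) - P(X ≤ 9)
                   = F(14) - F(9)
                   = 0.761981 - 0.232914
                   = 0.529067

This means approximately 52.9% of outcomes fall in the interval [10, 14].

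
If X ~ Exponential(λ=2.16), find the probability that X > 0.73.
0.206635

We have X ~ Exponential(λ=2.16).

P(X > 0.73) = 1 - P(X ≤ 0.73)
                = 1 - F(0.73)
                = 1 - 0.793365
                = 0.206635

So there's approximately a 20.7% chance that X exceeds 0.73.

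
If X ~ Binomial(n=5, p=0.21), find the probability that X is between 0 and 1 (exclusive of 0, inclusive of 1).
0.408976

We have X ~ Binomial(n=5, p=0.21).

To find P(0 < X ≤ 1), we use:
P(0 < X ≤ 1) = P(X ≤ 1) - P(X ≤ 0)
                 = F(1) - F(0)
                 = 0.716681 - 0.307706
                 = 0.408976

So there's approximately a 40.9% chance that X falls in this range.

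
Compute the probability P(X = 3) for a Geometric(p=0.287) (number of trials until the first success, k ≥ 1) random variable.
0.145902

We have X ~ Geometric(p=0.287) (number of trials until the first success, k ≥ 1).

For a Geometric distribution, the PMF gives us the probability of each outcome.

Using the PMF formula:
P(X = 3) = 0.145902

Rounded to 4 decimal places: 0.1459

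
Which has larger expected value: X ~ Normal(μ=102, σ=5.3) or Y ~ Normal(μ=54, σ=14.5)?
X has larger mean (102.0000 > 54.0000)

Compute the expected value for each distribution:

X ~ Normal(μ=102, σ=5.3):
E[X] = 102.0000

Y ~ Normal(μ=54, σ=14.5):
E[Y] = 54.0000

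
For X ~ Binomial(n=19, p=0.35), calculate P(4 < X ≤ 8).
0.664510

We have X ~ Binomial(n=19, p=0.35).

To find P(4 < X ≤ 8), we use:
P(4 < X ≤ 8) = P(X ≤ 8) - P(X ≤ 4)
                 = F(8) - F(4)
                 = 0.814506 - 0.149996
                 = 0.664510

So there's approximately a 66.5% chance that X falls in this range.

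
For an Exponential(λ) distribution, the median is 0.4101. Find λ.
λ = 1.6902

For X ~ Exponential(λ), the CDF is F(x) = 1 - e^(-λx).
The median m satisfies F(m) = 0.5:
1 - e^(-λm) = 0.5
e^(-λm) = 0.5
λm = ln(2)
m = ln(2) / λ

Given m = 0.4101:
λ = ln(2) / 0.4101 = 0.693147 / 0.4101 = 1.6902

Verification: ln(2) / 1.6902 = 0.4101 ✓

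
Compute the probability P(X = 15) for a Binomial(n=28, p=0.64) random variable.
0.079067

We have X ~ Binomial(n=28, p=0.64).

For a Binomial distribution, the PMF gives us the probability of each outcome.

Using the PMF formula:
P(X = 15) = 0.079067

Rounded to 4 decimal places: 0.0791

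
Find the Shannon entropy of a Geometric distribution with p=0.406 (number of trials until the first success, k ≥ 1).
1.6635 nats

We have X ~ Geometric(p=0.406) (number of trials until the first success, k ≥ 1).

The Shannon entropy measures the uncertainty or information content of the distribution.

For a Geometric distribution with p=0.406 (number of trials until the first success, k ≥ 1):
H(X) = 1.6635 nats

(In bits, this would be 2.3999 bits.)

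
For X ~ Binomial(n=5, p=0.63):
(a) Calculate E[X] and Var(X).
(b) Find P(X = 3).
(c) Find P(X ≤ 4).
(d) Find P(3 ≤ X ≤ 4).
(a) E[X] = 3.1500, Var(X) = 1.1655
(b) P(X = 3) = 0.342314
(c) P(X ≤ 4) = 0.900756
(d) P(3 ≤ X ≤ 4) = 0.633744

We have X ~ Binomial(n=5, p=0.63).

(a) Moments:
E[X] = 3.1500
Var(X) = 1.1655
σ = √Var(X) = 1.0796

(b) Point probability using PMF:
P(X = 3) = 0.342314

(c) Cumulative probability using CDF:
P(X ≤ 4) = F(4) = 0.900756

(d) Range probability:
P(3 ≤ X ≤ 4) = P(X ≤ 4) - P(X ≤ 2)
                   = F(4) - F(2)
                   = 0.900756 - 0.267012
                   = 0.633744

This means approximately 63.4% of outcomes fall in the interval [3, 4].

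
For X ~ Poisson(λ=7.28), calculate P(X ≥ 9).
0.308076

We have X ~ Poisson(λ=7.28).

For discrete distributions, P(X ≥ 9) = 1 - P(X ≤ 8).

P(X ≤ 8) = 0.691924
P(X ≥ 9) = 1 - 0.691924 = 0.308076

So there's approximately a 30.8% chance that X is at least 9.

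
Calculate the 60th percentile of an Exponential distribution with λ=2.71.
0.3381

We have X ~ Exponential(λ=2.71).

We want to find x such that P(X ≤ x) = 0.6.

This is the 60th percentile, which means 60% of values fall below this point.

Using the inverse CDF (quantile function):
x = F⁻¹(0.6) = 0.3381

Verification: P(X ≤ 0.3381) = 0.6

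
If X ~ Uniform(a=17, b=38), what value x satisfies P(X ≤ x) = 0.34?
24.1400

We have X ~ Uniform(a=17, b=38).

We want to find x such that P(X ≤ x) = 0.34.

This is the 34th percentile, which means 34% of values fall below this point.

Using the inverse CDF (quantile function):
x = F⁻¹(0.34) = 24.1400

Verification: P(X ≤ 24.1400) = 0.34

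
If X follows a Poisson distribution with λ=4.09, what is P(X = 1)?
0.068463

We have X ~ Poisson(λ=4.09).

For a Poisson distribution, the PMF gives us the probability of each outcome.

Using the PMF formula:
P(X = 1) = 0.068463

Rounded to 4 decimal places: 0.0685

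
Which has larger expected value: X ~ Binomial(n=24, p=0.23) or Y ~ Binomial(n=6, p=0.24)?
X has larger mean (5.5200 > 1.4400)

Compute the expected value for each distribution:

X ~ Binomial(n=24, p=0.23):
E[X] = 5.5200

Y ~ Binomial(n=6, p=0.24):
E[Y] = 1.4400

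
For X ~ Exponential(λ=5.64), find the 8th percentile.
0.0148

We have X ~ Exponential(λ=5.64).

We want to find x such that P(X ≤ x) = 0.08.

This is the 8th percentile, which means 8% of values fall below this point.

Using the inverse CDF (quantile function):
x = F⁻¹(0.08) = 0.0148

Verification: P(X ≤ 0.0148) = 0.08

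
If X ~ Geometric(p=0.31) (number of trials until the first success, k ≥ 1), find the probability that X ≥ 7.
0.107918

We have X ~ Geometric(p=0.31) (number of trials until the first success, k ≥ 1).

For discrete distributions, P(X ≥ 7) = 1 - P(X ≤ 6).

P(X ≤ 6) = 0.892082
P(X ≥ 7) = 1 - 0.892082 = 0.107918

So there's approximately a 10.8% chance that X is at least 7.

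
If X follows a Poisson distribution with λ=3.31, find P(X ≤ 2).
0.357422

We have X ~ Poisson(λ=3.31).

The CDF gives us P(X ≤ k).

Using the CDF:
P(X ≤ 2) = 0.357422

This means there's approximately a 35.7% chance that X is at most 2.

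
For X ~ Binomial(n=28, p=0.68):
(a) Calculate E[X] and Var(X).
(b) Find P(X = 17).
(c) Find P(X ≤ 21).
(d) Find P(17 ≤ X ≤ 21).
(a) E[X] = 19.0400, Var(X) = 6.0928
(b) P(X = 17) = 0.109956
(c) P(X ≤ 21) = 0.840589
(d) P(17 ≤ X ≤ 21) = 0.688781

We have X ~ Binomial(n=28, p=0.68).

(a) Moments:
E[X] = 19.0400
Var(X) = 6.0928
σ = √Var(X) = 2.4684

(b) Point probability using PMF:
P(X = 17) = 0.109956

(c) Cumulative probability using CDF:
P(X ≤ 21) = F(21) = 0.840589

(d) Range probability:
P(17 ≤ X ≤ 21) = P(X ≤ 21) - P(X ≤ 16)
                   = F(21) - F(16)
                   = 0.840589 - 0.151808
                   = 0.688781

This means approximately 68.9% of outcomes fall in the interval [17, 21].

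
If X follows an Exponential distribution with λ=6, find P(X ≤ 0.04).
0.213372

We have X ~ Exponential(λ=6).

The CDF gives us P(X ≤ k).

Using the CDF:
P(X ≤ 0.04) = 0.213372

This means there's approximately a 21.3% chance that X is at most 0.04.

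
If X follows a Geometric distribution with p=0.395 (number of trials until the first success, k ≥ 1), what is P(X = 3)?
0.144580

We have X ~ Geometric(p=0.395) (number of trials until the first success, k ≥ 1).

For a Geometric distribution, the PMF gives us the probability of each outcome.

Using the PMF formula:
P(X = 3) = 0.144580

Rounded to 4 decimal places: 0.1446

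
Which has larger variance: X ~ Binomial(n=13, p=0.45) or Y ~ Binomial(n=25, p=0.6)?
Y has larger variance (6.0000 > 3.2175)

Compute the variance for each distribution:

X ~ Binomial(n=13, p=0.45):
Var(X) = 3.2175

Y ~ Binomial(n=25, p=0.6):
Var(Y) = 6.0000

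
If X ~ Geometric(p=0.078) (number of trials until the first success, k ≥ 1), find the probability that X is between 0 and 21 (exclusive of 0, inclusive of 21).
0.818302

We have X ~ Geometric(p=0.078) (number of trials until the first success, k ≥ 1).

To find P(0 < X ≤ 21), we use:
P(0 < X ≤ 21) = P(X ≤ 21) - P(X ≤ 0)
                 = F(21) - F(0)
                 = 0.818302 - 0.000000
                 = 0.818302

So there's approximately a 81.8% chance that X falls in this range.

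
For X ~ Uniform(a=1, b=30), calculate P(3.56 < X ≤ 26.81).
0.801724

We have X ~ Uniform(a=1, b=30).

To find P(3.56 < X ≤ 26.81), we use:
P(3.56 < X ≤ 26.81) = P(X ≤ 26.81) - P(X ≤ 3.56)
                 = F(26.81) - F(3.56)
                 = 0.890000 - 0.088276
                 = 0.801724

So there's approximately a 80.2% chance that X falls in this range.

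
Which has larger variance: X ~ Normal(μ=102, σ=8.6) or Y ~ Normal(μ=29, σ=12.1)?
Y has larger variance (146.4100 > 73.9600)

Compute the variance for each distribution:

X ~ Normal(μ=102, σ=8.6):
Var(X) = 73.9600

Y ~ Normal(μ=29, σ=12.1):
Var(Y) = 146.4100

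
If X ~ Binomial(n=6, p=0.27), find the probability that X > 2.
0.202293

We have X ~ Binomial(n=6, p=0.27).

P(X > 2) = 1 - P(X ≤ 2)
                = 1 - F(2)
                = 1 - 0.797707
                = 0.202293

So there's approximately a 20.2% chance that X exceeds 2.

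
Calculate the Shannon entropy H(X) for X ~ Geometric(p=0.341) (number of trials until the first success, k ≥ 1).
1.8818 nats

We have X ~ Geometric(p=0.341) (number of trials until the first success, k ≥ 1).

The Shannon entropy measures the uncertainty or information content of the distribution.

For a Geometric distribution with p=0.341 (number of trials until the first success, k ≥ 1):
H(X) = 1.8818 nats

(In bits, this would be 2.7149 bits.)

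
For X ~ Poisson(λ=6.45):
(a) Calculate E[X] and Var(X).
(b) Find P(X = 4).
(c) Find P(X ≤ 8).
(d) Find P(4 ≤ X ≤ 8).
(a) E[X] = 6.4500, Var(X) = 6.4500
(b) P(X = 4) = 0.113980
(c) P(X ≤ 8) = 0.797479
(d) P(4 ≤ X ≤ 8) = 0.682142

We have X ~ Poisson(λ=6.45).

(a) Moments:
E[X] = 6.4500
Var(X) = 6.4500
σ = √Var(X) = 2.5397

(b) Point probability using PMF:
P(X = 4) = 0.113980

(c) Cumulative probability using CDF:
P(X ≤ 8) = F(8) = 0.797479

(d) Range probability:
P(4 ≤ X ≤ 8) = P(X ≤ 8) - P(X ≤ 3)
                   = F(8) - F(3)
                   = 0.797479 - 0.115337
                   = 0.682142

This means approximately 68.2% of outcomes fall in the interval [4, 8].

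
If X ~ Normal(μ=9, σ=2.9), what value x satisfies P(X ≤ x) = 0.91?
12.8882

We have X ~ Normal(μ=9, σ=2.9).

We want to find x such that P(X ≤ x) = 0.91.

This is the 91st percentile, which means 91% of values fall below this point.

Using the inverse CDF (quantile function):
x = F⁻¹(0.91) = 12.8882

Verification: P(X ≤ 12.8882) = 0.91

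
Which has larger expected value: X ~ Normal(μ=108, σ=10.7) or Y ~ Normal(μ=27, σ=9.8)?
X has larger mean (108.0000 > 27.0000)

Compute the expected value for each distribution:

X ~ Normal(μ=108, σ=10.7):
E[X] = 108.0000

Y ~ Normal(μ=27, σ=9.8):
E[Y] = 27.0000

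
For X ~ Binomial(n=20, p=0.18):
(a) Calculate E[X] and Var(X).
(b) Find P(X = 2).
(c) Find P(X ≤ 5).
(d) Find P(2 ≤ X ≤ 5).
(a) E[X] = 3.6000, Var(X) = 2.9520
(b) P(X = 2) = 0.172961
(c) P(X ≤ 5) = 0.864402
(d) P(2 ≤ X ≤ 5) = 0.762570

We have X ~ Binomial(n=20, p=0.18).

(a) Moments:
E[X] = 3.6000
Var(X) = 2.9520
σ = √Var(X) = 1.7181

(b) Point probability using PMF:
P(X = 2) = 0.172961

(c) Cumulative probability using CDF:
P(X ≤ 5) = F(5) = 0.864402

(d) Range probability:
P(2 ≤ X ≤ 5) = P(X ≤ 5) - P(X ≤ 1)
                   = F(5) - F(1)
                   = 0.864402 - 0.101832
                   = 0.762570

This means approximately 76.3% of outcomes fall in the interval [2, 5].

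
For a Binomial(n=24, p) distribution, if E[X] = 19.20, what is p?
p = 0.8

For a Binomial(n, p) distribution:
E[X] = n × p

Given n = 24 and E[X] = 19.20:
19.20 = 24 × p
p = 19.20 / 24 = 0.8

Verification: Binomial(24, 0.8) has E[X] = 19.20 ✓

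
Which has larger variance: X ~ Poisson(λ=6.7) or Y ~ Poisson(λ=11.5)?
Y has larger variance (11.5000 > 6.7000)

Compute the variance for each distribution:

X ~ Poisson(λ=6.7):
Var(X) = 6.7000

Y ~ Poisson(λ=11.5):
Var(Y) = 11.5000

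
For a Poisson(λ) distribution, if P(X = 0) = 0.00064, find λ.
λ = 7.3540

For a Poisson(λ) distribution, the PMF at 0 is:
P(X = 0) = λ^0 e^(-λ) / 0! = e^(-λ)

Given P(X = 0) = 0.00064:
e^(-λ) = 0.00064
-λ = ln(0.00064)
λ = -ln(0.00064) = 7.3540

Verification: e^(-7.3540) = 0.00064 ✓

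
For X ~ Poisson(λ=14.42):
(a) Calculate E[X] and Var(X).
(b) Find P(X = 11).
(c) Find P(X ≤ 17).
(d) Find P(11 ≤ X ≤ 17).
(a) E[X] = 14.4200, Var(X) = 14.4200
(b) P(X = 11) = 0.076725
(c) P(X ≤ 17) = 0.795954
(d) P(11 ≤ X ≤ 17) = 0.646468

We have X ~ Poisson(λ=14.42).

(a) Moments:
E[X] = 14.4200
Var(X) = 14.4200
σ = √Var(X) = 3.7974

(b) Point probability using PMF:
P(X = 11) = 0.076725

(c) Cumulative probability using CDF:
P(X ≤ 17) = F(17) = 0.795954

(d) Range probability:
P(11 ≤ X ≤ 17) = P(X ≤ 17) - P(X ≤ 10)
                   = F(17) - F(10)
                   = 0.795954 - 0.149486
                   = 0.646468

This means approximately 64.6% of outcomes fall in the interval [11, 17].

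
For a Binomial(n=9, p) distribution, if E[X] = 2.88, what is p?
p = 0.32

For a Binomial(n, p) distribution:
E[X] = n × p

Given n = 9 and E[X] = 2.88:
2.88 = 9 × p
p = 2.88 / 9 = 0.32

Verification: Binomial(9, 0.32) has E[X] = 2.88 ✓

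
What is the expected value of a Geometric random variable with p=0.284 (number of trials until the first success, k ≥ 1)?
3.5211

We have X ~ Geometric(p=0.284) (number of trials until the first success, k ≥ 1).

For a Geometric distribution with p=0.284 (number of trials until the first success, k ≥ 1):
E[X] = 3.5211

This is the expected (average) value of X.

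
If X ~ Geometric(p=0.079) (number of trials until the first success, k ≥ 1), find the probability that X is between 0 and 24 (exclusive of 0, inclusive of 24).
0.861251

We have X ~ Geometric(p=0.079) (number of trials until the first success, k ≥ 1).

To find P(0 < X ≤ 24), we use:
P(0 < X ≤ 24) = P(X ≤ 24) - P(X ≤ 0)
                 = F(24) - F(0)
                 = 0.861251 - 0.000000
                 = 0.861251

So there's approximately a 86.1% chance that X falls in this range.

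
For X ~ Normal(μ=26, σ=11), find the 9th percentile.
11.2517

We have X ~ Normal(μ=26, σ=11).

We want to find x such that P(X ≤ x) = 0.09.

This is the 9th percentile, which means 9% of values fall below this point.

Using the inverse CDF (quantile function):
x = F⁻¹(0.09) = 11.2517

Verification: P(X ≤ 11.2517) = 0.09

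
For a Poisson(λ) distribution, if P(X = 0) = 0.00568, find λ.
λ = 5.1708

For a Poisson(λ) distribution, the PMF at 0 is:
P(X = 0) = λ^0 e^(-λ) / 0! = e^(-λ)

Given P(X = 0) = 0.00568:
e^(-λ) = 0.00568
-λ = ln(0.00568)
λ = -ln(0.00568) = 5.1708

Verification: e^(-5.1708) = 0.00568 ✓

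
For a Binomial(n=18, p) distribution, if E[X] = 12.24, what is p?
p = 0.68

For a Binomial(n, p) distribution:
E[X] = n × p

Given n = 18 and E[X] = 12.24:
12.24 = 18 × p
p = 12.24 / 18 = 0.68

Verification: Binomial(18, 0.68) has E[X] = 12.24 ✓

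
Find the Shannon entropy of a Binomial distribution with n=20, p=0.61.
2.1977 nats

We have X ~ Binomial(n=20, p=0.61).

The Shannon entropy measures the uncertainty or information content of the distribution.

For a Binomial distribution with n=20, p=0.61:
H(X) = 2.1977 nats

(In bits, this would be 3.1705 bits.)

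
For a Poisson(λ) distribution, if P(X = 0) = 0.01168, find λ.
λ = 4.4499

For a Poisson(λ) distribution, the PMF at 0 is:
P(X = 0) = λ^0 e^(-λ) / 0! = e^(-λ)

Given P(X = 0) = 0.01168:
e^(-λ) = 0.01168
-λ = ln(0.01168)
λ = -ln(0.01168) = 4.4499

Verification: e^(-4.4499) = 0.01168 ✓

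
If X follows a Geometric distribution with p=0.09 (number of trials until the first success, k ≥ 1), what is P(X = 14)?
0.026411

We have X ~ Geometric(p=0.09) (number of trials until the first success, k ≥ 1).

For a Geometric distribution, the PMF gives us the probability of each outcome.

Using the PMF formula:
P(X = 14) = 0.026411

Rounded to 4 decimal places: 0.0264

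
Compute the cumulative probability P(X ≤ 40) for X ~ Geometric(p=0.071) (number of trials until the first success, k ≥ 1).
0.947443

We have X ~ Geometric(p=0.071) (number of trials until the first success, k ≥ 1).

The CDF gives us P(X ≤ k).

Using the CDF:
P(X ≤ 40) = 0.947443

This means there's approximately a 94.7% chance that X is at most 40.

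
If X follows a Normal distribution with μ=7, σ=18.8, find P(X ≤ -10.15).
0.180823

We have X ~ Normal(μ=7, σ=18.8).

The CDF gives us P(X ≤ k).

Using the CDF:
P(X ≤ -10.15) = 0.180823

This means there's approximately a 18.1% chance that X is at most -10.15.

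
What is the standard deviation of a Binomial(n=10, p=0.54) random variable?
1.5761

We have X ~ Binomial(n=10, p=0.54).

For a Binomial distribution with n=10, p=0.54:
σ = √Var(X) = 1.5761

The standard deviation is the square root of the variance.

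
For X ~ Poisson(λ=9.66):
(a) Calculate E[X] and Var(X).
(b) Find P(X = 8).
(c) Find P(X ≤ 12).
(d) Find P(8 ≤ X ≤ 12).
(a) E[X] = 9.6600, Var(X) = 9.6600
(b) P(X = 8) = 0.119953
(c) P(X ≤ 12) = 0.822639
(d) P(8 ≤ X ≤ 12) = 0.570220

We have X ~ Poisson(λ=9.66).

(a) Moments:
E[X] = 9.6600
Var(X) = 9.6600
σ = √Var(X) = 3.1081

(b) Point probability using PMF:
P(X = 8) = 0.119953

(c) Cumulative probability using CDF:
P(X ≤ 12) = F(12) = 0.822639

(d) Range probability:
P(8 ≤ X ≤ 12) = P(X ≤ 12) - P(X ≤ 7)
                   = F(12) - F(7)
                   = 0.822639 - 0.252419
                   = 0.570220

This means approximately 57.0% of outcomes fall in the interval [8, 12].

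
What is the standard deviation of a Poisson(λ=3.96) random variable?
1.9900

We have X ~ Poisson(λ=3.96).

For a Poisson distribution with λ=3.96:
σ = √Var(X) = 1.9900

The standard deviation is the square root of the variance.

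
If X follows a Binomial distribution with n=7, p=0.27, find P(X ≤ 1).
0.396496

We have X ~ Binomial(n=7, p=0.27).

The CDF gives us P(X ≤ k).

Using the CDF:
P(X ≤ 1) = 0.396496

This means there's approximately a 39.6% chance that X is at most 1.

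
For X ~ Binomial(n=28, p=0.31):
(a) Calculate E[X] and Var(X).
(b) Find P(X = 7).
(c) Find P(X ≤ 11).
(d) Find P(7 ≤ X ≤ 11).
(a) E[X] = 8.6800, Var(X) = 5.9892
(b) P(X = 7) = 0.134502
(c) P(X ≤ 11) = 0.874182
(d) P(7 ≤ X ≤ 11) = 0.686071

We have X ~ Binomial(n=28, p=0.31).

(a) Moments:
E[X] = 8.6800
Var(X) = 5.9892
σ = √Var(X) = 2.4473

(b) Point probability using PMF:
P(X = 7) = 0.134502

(c) Cumulative probability using CDF:
P(X ≤ 11) = F(11) = 0.874182

(d) Range probability:
P(7 ≤ X ≤ 11) = P(X ≤ 11) - P(X ≤ 6)
                   = F(11) - F(6)
                   = 0.874182 - 0.188111
                   = 0.686071

This means approximately 68.6% of outcomes fall in the interval [7, 11].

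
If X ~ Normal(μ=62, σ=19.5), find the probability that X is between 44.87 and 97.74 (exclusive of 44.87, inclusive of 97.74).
0.776739

We have X ~ Normal(μ=62, σ=19.5).

To find P(44.87 < X ≤ 97.74), we use:
P(44.87 < X ≤ 97.74) = P(X ≤ 97.74) - P(X ≤ 44.87)
                 = F(97.74) - F(44.87)
                 = 0.966585 - 0.189847
                 = 0.776739

So there's approximately a 77.7% chance that X falls in this range.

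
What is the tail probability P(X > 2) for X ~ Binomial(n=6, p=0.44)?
0.538172

We have X ~ Binomial(n=6, p=0.44).

P(X > 2) = 1 - P(X ≤ 2)
                = 1 - F(2)
                = 1 - 0.461828
                = 0.538172

So there's approximately a 53.8% chance that X exceeds 2.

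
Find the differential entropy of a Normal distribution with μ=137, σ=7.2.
3.3930 nats

We have X ~ Normal(μ=137, σ=7.2).

The differential entropy measures the uncertainty or information content of the distribution.

For a Normal distribution with μ=137, σ=7.2:
h(X) = 3.3930 nats

(In bits, this would be 4.8951 bits.)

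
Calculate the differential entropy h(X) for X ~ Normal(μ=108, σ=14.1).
4.0651 nats

We have X ~ Normal(μ=108, σ=14.1).

The differential entropy measures the uncertainty or information content of the distribution.

For a Normal distribution with μ=108, σ=14.1:
h(X) = 4.0651 nats

(In bits, this would be 5.8647 bits.)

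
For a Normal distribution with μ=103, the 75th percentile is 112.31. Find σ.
σ = 13.8030

For X ~ Normal(μ, σ), the p-th percentile satisfies x = μ + z_p × σ,
where z_p = Φ⁻¹(p) is the standard normal quantile.

Step 1: z_{0.75} = Φ⁻¹(0.75) = 0.6745

Step 2: Solve for σ:
112.31 = 103 + 0.6745 × σ
σ = (112.31 - 103) / 0.6745
σ = 9.31 / 0.6745
σ = 13.8030

Verification: μ + z × σ = 103 + 0.6745 × 13.8030 = 112.31 ✓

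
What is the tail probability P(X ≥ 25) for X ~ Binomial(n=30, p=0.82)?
0.539462

We have X ~ Binomial(n=30, p=0.82).

For discrete distributions, P(X ≥ 25) = 1 - P(X ≤ 24).

P(X ≤ 24) = 0.460538
P(X ≥ 25) = 1 - 0.460538 = 0.539462

So there's approximately a 53.9% chance that X is at least 25.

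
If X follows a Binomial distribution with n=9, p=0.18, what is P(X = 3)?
0.148929

We have X ~ Binomial(n=9, p=0.18).

For a Binomial distribution, the PMF gives us the probability of each outcome.

Using the PMF formula:
P(X = 3) = 0.148929

Rounded to 4 decimal places: 0.1489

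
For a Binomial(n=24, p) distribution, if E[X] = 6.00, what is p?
p = 0.25

For a Binomial(n, p) distribution:
E[X] = n × p

Given n = 24 and E[X] = 6.00:
6.00 = 24 × p
p = 6.00 / 24 = 0.25

Verification: Binomial(24, 0.25) has E[X] = 6.00 ✓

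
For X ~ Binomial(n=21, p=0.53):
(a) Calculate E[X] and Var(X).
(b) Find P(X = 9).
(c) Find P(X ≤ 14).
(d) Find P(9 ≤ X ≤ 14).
(a) E[X] = 11.1300, Var(X) = 5.2311
(b) P(X = 9) = 0.112694
(c) P(X ≤ 14) = 0.931327
(d) P(9 ≤ X ≤ 14) = 0.806203

We have X ~ Binomial(n=21, p=0.53).

(a) Moments:
E[X] = 11.1300
Var(X) = 5.2311
σ = √Var(X) = 2.2872

(b) Point probability using PMF:
P(X = 9) = 0.112694

(c) Cumulative probability using CDF:
P(X ≤ 14) = F(14) = 0.931327

(d) Range probability:
P(9 ≤ X ≤ 14) = P(X ≤ 14) - P(X ≤ 8)
                   = F(14) - F(8)
                   = 0.931327 - 0.125124
                   = 0.806203

This means approximately 80.6% of outcomes fall in the interval [9, 14].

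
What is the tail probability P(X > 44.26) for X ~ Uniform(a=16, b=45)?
0.025517

We have X ~ Uniform(a=16, b=45).

P(X > 44.26) = 1 - P(X ≤ 44.26)
                = 1 - F(44.26)
                = 1 - 0.974483
                = 0.025517

So there's approximately a 2.6% chance that X exceeds 44.26.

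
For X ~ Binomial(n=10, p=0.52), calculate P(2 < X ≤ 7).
0.887813

We have X ~ Binomial(n=10, p=0.52).

To find P(2 < X ≤ 7), we use:
P(2 < X ≤ 7) = P(X ≤ 7) - P(X ≤ 2)
                 = F(7) - F(2)
                 = 0.929784 - 0.041971
                 = 0.887813

So there's approximately a 88.8% chance that X falls in this range.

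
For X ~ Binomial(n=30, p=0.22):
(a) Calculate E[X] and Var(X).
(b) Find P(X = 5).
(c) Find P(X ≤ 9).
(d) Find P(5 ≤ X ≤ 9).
(a) E[X] = 6.6000, Var(X) = 5.1480
(b) P(X = 5) = 0.147337
(c) P(X ≤ 9) = 0.896074
(d) P(5 ≤ X ≤ 9) = 0.717328

We have X ~ Binomial(n=30, p=0.22).

(a) Moments:
E[X] = 6.6000
Var(X) = 5.1480
σ = √Var(X) = 2.2689

(b) Point probability using PMF:
P(X = 5) = 0.147337

(c) Cumulative probability using CDF:
P(X ≤ 9) = F(9) = 0.896074

(d) Range probability:
P(5 ≤ X ≤ 9) = P(X ≤ 9) - P(X ≤ 4)
                   = F(9) - F(4)
                   = 0.896074 - 0.178746
                   = 0.717328

This means approximately 71.7% of outcomes fall in the interval [5, 9].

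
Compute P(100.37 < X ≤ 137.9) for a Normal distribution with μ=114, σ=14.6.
0.773918

We have X ~ Normal(μ=114, σ=14.6).

To find P(100.37 < X ≤ 137.9), we use:
P(100.37 < X ≤ 137.9) = P(X ≤ 137.9) - P(X ≤ 100.37)
                 = F(137.9) - F(100.37)
                 = 0.949183 - 0.175265
                 = 0.773918

So there's approximately a 77.4% chance that X falls in this range.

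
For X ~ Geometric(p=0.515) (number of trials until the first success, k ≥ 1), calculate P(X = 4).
0.058753

We have X ~ Geometric(p=0.515) (number of trials until the first success, k ≥ 1).

For a Geometric distribution, the PMF gives us the probability of each outcome.

Using the PMF formula:
P(X = 4) = 0.058753

Rounded to 4 decimal places: 0.0588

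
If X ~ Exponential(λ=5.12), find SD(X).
0.1953

We have X ~ Exponential(λ=5.12).

For an Exponential distribution with λ=5.12:
σ = √Var(X) = 0.1953

The standard deviation is the square root of the variance.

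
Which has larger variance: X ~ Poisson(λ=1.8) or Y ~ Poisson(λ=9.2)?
Y has larger variance (9.2000 > 1.8000)

Compute the variance for each distribution:

X ~ Poisson(λ=1.8):
Var(X) = 1.8000

Y ~ Poisson(λ=9.2):
Var(Y) = 9.2000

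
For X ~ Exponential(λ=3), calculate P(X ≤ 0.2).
0.451188

We have X ~ Exponential(λ=3).

The CDF gives us P(X ≤ k).

Using the CDF:
P(X ≤ 0.2) = 0.451188

This means there's approximately a 45.1% chance that X is at most 0.2.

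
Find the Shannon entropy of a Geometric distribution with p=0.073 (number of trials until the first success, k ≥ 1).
3.5799 nats

We have X ~ Geometric(p=0.073) (number of trials until the first success, k ≥ 1).

The Shannon entropy measures the uncertainty or information content of the distribution.

For a Geometric distribution with p=0.073 (number of trials until the first success, k ≥ 1):
H(X) = 3.5799 nats

(In bits, this would be 5.1647 bits.)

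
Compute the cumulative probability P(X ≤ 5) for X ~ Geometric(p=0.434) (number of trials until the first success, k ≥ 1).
0.941913

We have X ~ Geometric(p=0.434) (number of trials until the first success, k ≥ 1).

The CDF gives us P(X ≤ k).

Using the CDF:
P(X ≤ 5) = 0.941913

This means there's approximately a 94.2% chance that X is at most 5.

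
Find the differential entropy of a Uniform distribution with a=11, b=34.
3.1355 nats

We have X ~ Uniform(a=11, b=34).

The differential entropy measures the uncertainty or information content of the distribution.

For a Uniform distribution with a=11, b=34:
h(X) = 3.1355 nats

(In bits, this would be 4.5236 bits.)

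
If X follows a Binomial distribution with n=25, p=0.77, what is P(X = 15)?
0.026855

We have X ~ Binomial(n=25, p=0.77).

For a Binomial distribution, the PMF gives us the probability of each outcome.

Using the PMF formula:
P(X = 15) = 0.026855

Rounded to 4 decimal places: 0.0269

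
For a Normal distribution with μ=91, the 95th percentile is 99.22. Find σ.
σ = 4.9974

For X ~ Normal(μ, σ), the p-th percentile satisfies x = μ + z_p × σ,
where z_p = Φ⁻¹(p) is the standard normal quantile.

Step 1: z_{0.95} = Φ⁻¹(0.95) = 1.6449

Step 2: Solve for σ:
99.22 = 91 + 1.6449 × σ
σ = (99.22 - 91) / 1.6449
σ = 8.22 / 1.6449
σ = 4.9974

Verification: μ + z × σ = 91 + 1.6449 × 4.9974 = 99.22 ✓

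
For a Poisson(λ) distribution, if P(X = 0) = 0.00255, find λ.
λ = 5.9717

For a Poisson(λ) distribution, the PMF at 0 is:
P(X = 0) = λ^0 e^(-λ) / 0! = e^(-λ)

Given P(X = 0) = 0.00255:
e^(-λ) = 0.00255
-λ = ln(0.00255)
λ = -ln(0.00255) = 5.9717

Verification: e^(-5.9717) = 0.00255 ✓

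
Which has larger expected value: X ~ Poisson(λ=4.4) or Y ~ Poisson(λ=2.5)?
X has larger mean (4.4000 > 2.5000)

Compute the expected value for each distribution:

X ~ Poisson(λ=4.4):
E[X] = 4.4000

Y ~ Poisson(λ=2.5):
E[Y] = 2.5000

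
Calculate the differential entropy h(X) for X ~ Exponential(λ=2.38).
0.1329 nats

We have X ~ Exponential(λ=2.38).

The differential entropy measures the uncertainty or information content of the distribution.

For an Exponential distribution with λ=2.38:
h(X) = 0.1329 nats

(In bits, this would be 0.1917 bits.)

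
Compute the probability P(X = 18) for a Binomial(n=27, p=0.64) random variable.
0.154469

We have X ~ Binomial(n=27, p=0.64).

For a Binomial distribution, the PMF gives us the probability of each outcome.

Using the PMF formula:
P(X = 18) = 0.154469

Rounded to 4 decimal places: 0.1545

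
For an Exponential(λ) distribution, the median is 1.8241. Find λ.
λ = 0.3800

For X ~ Exponential(λ), the CDF is F(x) = 1 - e^(-λx).
The median m satisfies F(m) = 0.5:
1 - e^(-λm) = 0.5
e^(-λm) = 0.5
λm = ln(2)
m = ln(2) / λ

Given m = 1.8241:
λ = ln(2) / 1.8241 = 0.693147 / 1.8241 = 0.3800

Verification: ln(2) / 0.3800 = 1.8241 ✓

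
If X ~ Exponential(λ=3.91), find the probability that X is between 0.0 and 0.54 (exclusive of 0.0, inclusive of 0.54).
0.878932

We have X ~ Exponential(λ=3.91).

To find P(0.0 < X ≤ 0.54), we use:
P(0.0 < X ≤ 0.54) = P(X ≤ 0.54) - P(X ≤ 0.0)
                 = F(0.54) - F(0.0)
                 = 0.878932 - 0.000000
                 = 0.878932

So there's approximately a 87.9% chance that X falls in this range.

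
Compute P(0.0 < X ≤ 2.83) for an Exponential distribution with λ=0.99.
0.939293

We have X ~ Exponential(λ=0.99).

To find P(0.0 < X ≤ 2.83), we use:
P(0.0 < X ≤ 2.83) = P(X ≤ 2.83) - P(X ≤ 0.0)
                 = F(2.83) - F(0.0)
                 = 0.939293 - 0.000000
                 = 0.939293

So there's approximately a 93.9% chance that X falls in this range.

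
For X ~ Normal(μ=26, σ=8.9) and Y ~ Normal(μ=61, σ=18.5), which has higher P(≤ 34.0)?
X has higher probability (P(X ≤ 34.0) = 0.8156 > P(Y ≤ 34.0) = 0.0722)

Compute P(≤ 34.0) for each distribution:

X ~ Normal(μ=26, σ=8.9):
P(X ≤ 34.0) = 0.8156

Y ~ Normal(μ=61, σ=18.5):
P(Y ≤ 34.0) = 0.0722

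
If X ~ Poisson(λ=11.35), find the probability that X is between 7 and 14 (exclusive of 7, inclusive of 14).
0.705397

We have X ~ Poisson(λ=11.35).

To find P(7 < X ≤ 14), we use:
P(7 < X ≤ 14) = P(X ≤ 14) - P(X ≤ 7)
                 = F(14) - F(7)
                 = 0.827389 - 0.121993
                 = 0.705397

So there's approximately a 70.5% chance that X falls in this range.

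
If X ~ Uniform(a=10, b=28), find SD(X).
5.1962

We have X ~ Uniform(a=10, b=28).

For a Uniform distribution with a=10, b=28:
σ = √Var(X) = 5.1962

The standard deviation is the square root of the variance.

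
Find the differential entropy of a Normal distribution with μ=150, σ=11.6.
3.8699 nats

We have X ~ Normal(μ=150, σ=11.6).

The differential entropy measures the uncertainty or information content of the distribution.

For a Normal distribution with μ=150, σ=11.6:
h(X) = 3.8699 nats

(In bits, this would be 5.5831 bits.)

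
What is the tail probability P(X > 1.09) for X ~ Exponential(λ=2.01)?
0.111816

We have X ~ Exponential(λ=2.01).

P(X > 1.09) = 1 - P(X ≤ 1.09)
                = 1 - F(1.09)
                = 1 - 0.888184
                = 0.111816

So there's approximately a 11.2% chance that X exceeds 1.09.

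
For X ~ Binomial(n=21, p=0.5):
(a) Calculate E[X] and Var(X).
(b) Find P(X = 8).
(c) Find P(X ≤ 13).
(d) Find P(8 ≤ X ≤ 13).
(a) E[X] = 10.5000, Var(X) = 5.2500
(b) P(X = 8) = 0.097032
(c) P(X ≤ 13) = 0.905376
(d) P(8 ≤ X ≤ 13) = 0.810753

We have X ~ Binomial(n=21, p=0.5).

(a) Moments:
E[X] = 10.5000
Var(X) = 5.2500
σ = √Var(X) = 2.2913

(b) Point probability using PMF:
P(X = 8) = 0.097032

(c) Cumulative probability using CDF:
P(X ≤ 13) = F(13) = 0.905376

(d) Range probability:
P(8 ≤ X ≤ 13) = P(X ≤ 13) - P(X ≤ 7)
                   = F(13) - F(7)
                   = 0.905376 - 0.094624
                   = 0.810753

This means approximately 81.1% of outcomes fall in the interval [8, 13].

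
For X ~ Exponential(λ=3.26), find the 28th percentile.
0.1008

We have X ~ Exponential(λ=3.26).

We want to find x such that P(X ≤ x) = 0.28.

This is the 28th percentile, which means 28% of values fall below this point.

Using the inverse CDF (quantile function):
x = F⁻¹(0.28) = 0.1008

Verification: P(X ≤ 0.1008) = 0.28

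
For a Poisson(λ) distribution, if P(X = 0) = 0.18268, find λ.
λ = 1.7000

For a Poisson(λ) distribution, the PMF at 0 is:
P(X = 0) = λ^0 e^(-λ) / 0! = e^(-λ)

Given P(X = 0) = 0.18268:
e^(-λ) = 0.18268
-λ = ln(0.18268)
λ = -ln(0.18268) = 1.7000

Verification: e^(-1.7000) = 0.18268 ✓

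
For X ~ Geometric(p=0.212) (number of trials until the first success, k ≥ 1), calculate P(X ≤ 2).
0.379056

We have X ~ Geometric(p=0.212) (number of trials until the first success, k ≥ 1).

The CDF gives us P(X ≤ k).

Using the CDF:
P(X ≤ 2) = 0.379056

This means there's approximately a 37.9% chance that X is at most 2.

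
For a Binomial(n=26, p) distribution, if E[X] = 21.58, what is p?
p = 0.83

For a Binomial(n, p) distribution:
E[X] = n × p

Given n = 26 and E[X] = 21.58:
21.58 = 26 × p
p = 21.58 / 26 = 0.83

Verification: Binomial(26, 0.83) has E[X] = 21.58 ✓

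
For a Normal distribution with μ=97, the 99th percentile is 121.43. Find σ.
σ = 10.5014

For X ~ Normal(μ, σ), the p-th percentile satisfies x = μ + z_p × σ,
where z_p = Φ⁻¹(p) is the standard normal quantile.

Step 1: z_{0.99} = Φ⁻¹(0.99) = 2.3263

Step 2: Solve for σ:
121.43 = 97 + 2.3263 × σ
σ = (121.43 - 97) / 2.3263
σ = 24.43 / 2.3263
σ = 10.5014

Verification: μ + z × σ = 97 + 2.3263 × 10.5014 = 121.43 ✓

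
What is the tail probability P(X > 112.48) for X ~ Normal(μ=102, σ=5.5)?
0.028361

We have X ~ Normal(μ=102, σ=5.5).

P(X > 112.48) = 1 - P(X ≤ 112.48)
                = 1 - F(112.48)
                = 1 - 0.971639
                = 0.028361

So there's approximately a 2.8% chance that X exceeds 112.48.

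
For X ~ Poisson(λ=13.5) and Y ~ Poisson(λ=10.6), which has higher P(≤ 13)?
Y has higher probability (P(Y ≤ 13) = 0.8169 > P(X ≤ 13) = 0.5182)

Compute P(≤ 13) for each distribution:

X ~ Poisson(λ=13.5):
P(X ≤ 13) = 0.5182

Y ~ Poisson(λ=10.6):
P(Y ≤ 13) = 0.8169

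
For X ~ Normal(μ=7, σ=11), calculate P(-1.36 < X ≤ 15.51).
0.556800

We have X ~ Normal(μ=7, σ=11).

To find P(-1.36 < X ≤ 15.51), we use:
P(-1.36 < X ≤ 15.51) = P(X ≤ 15.51) - P(X ≤ -1.36)
                 = F(15.51) - F(-1.36)
                 = 0.780427 - 0.223627
                 = 0.556800

So there's approximately a 55.7% chance that X falls in this range.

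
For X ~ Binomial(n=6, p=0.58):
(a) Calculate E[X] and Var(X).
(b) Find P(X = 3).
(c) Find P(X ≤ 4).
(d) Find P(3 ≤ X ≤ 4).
(a) E[X] = 3.4800, Var(X) = 1.4616
(b) P(X = 3) = 0.289109
(c) P(X ≤ 4) = 0.796529
(d) P(3 ≤ X ≤ 4) = 0.588544

We have X ~ Binomial(n=6, p=0.58).

(a) Moments:
E[X] = 3.4800
Var(X) = 1.4616
σ = √Var(X) = 1.2090

(b) Point probability using PMF:
P(X = 3) = 0.289109

(c) Cumulative probability using CDF:
P(X ≤ 4) = F(4) = 0.796529

(d) Range probability:
P(3 ≤ X ≤ 4) = P(X ≤ 4) - P(X ≤ 2)
                   = F(4) - F(2)
                   = 0.796529 - 0.207986
                   = 0.588544

This means approximately 58.9% of outcomes fall in the interval [3, 4].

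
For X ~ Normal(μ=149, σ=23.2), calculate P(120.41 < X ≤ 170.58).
0.714946

We have X ~ Normal(μ=149, σ=23.2).

To find P(120.41 < X ≤ 170.58), we use:
P(120.41 < X ≤ 170.58) = P(X ≤ 170.58) - P(X ≤ 120.41)
                 = F(170.58) - F(120.41)
                 = 0.823859 - 0.108913
                 = 0.714946

So there's approximately a 71.5% chance that X falls in this range.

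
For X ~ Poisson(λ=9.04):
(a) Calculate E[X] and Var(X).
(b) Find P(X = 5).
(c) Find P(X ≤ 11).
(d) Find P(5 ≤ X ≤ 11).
(a) E[X] = 9.0400, Var(X) = 9.0400
(b) P(X = 5) = 0.059654
(c) P(X ≤ 11) = 0.799110
(d) P(5 ≤ X ≤ 11) = 0.745481

We have X ~ Poisson(λ=9.04).

(a) Moments:
E[X] = 9.0400
Var(X) = 9.0400
σ = √Var(X) = 3.0067

(b) Point probability using PMF:
P(X = 5) = 0.059654

(c) Cumulative probability using CDF:
P(X ≤ 11) = F(11) = 0.799110

(d) Range probability:
P(5 ≤ X ≤ 11) = P(X ≤ 11) - P(X ≤ 4)
                   = F(11) - F(4)
                   = 0.799110 - 0.053629
                   = 0.745481

This means approximately 74.5% of outcomes fall in the interval [5, 11].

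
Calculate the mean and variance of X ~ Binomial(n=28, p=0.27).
E[X] = 7.5600, Var(X) = 5.5188

We have X ~ Binomial(n=28, p=0.27).

For a Binomial distribution with n=28, p=0.27:

Expected value:
E[X] = 7.5600

Variance:
Var(X) = 5.5188

Standard deviation:
σ = √Var(X) = 2.3492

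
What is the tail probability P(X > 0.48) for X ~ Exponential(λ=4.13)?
0.137738

We have X ~ Exponential(λ=4.13).

P(X > 0.48) = 1 - P(X ≤ 0.48)
                = 1 - F(0.48)
                = 1 - 0.862262
                = 0.137738

So there's approximately a 13.8% chance that X exceeds 0.48.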